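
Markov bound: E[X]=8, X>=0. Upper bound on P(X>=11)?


Markov: P(X >= a) <= E[X]/a
P(X >= 11) <= 8/11

8/11


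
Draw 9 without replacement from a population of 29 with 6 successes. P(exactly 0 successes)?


P(X=0) = C(6,0)*C(23,9) / C(29,9)
= 1*817190 / 10015005
= 817190/10015005 = 646/7917

646/7917


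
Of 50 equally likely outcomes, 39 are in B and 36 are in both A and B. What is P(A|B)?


P(A|B) = P(A∩B)/P(B) = (36/50)/(39/50) = 36/39 = 12/13

12/13


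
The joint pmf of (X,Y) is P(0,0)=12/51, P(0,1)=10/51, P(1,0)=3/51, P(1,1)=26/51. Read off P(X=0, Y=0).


Read from table: P(X=0, Y=0) = 12/51 = 4/17

4/17


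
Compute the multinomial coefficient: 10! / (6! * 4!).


10! = 3628800
Denominator: 6!=720 * 4!=24
Coefficient = 3628800 / 17280 = 210

210


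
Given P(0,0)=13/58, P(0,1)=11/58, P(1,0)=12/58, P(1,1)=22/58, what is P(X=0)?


P(X=0) = P(0,0)+P(0,1) = 13/58 + 11/58 = 24/58 = 12/29

12/29


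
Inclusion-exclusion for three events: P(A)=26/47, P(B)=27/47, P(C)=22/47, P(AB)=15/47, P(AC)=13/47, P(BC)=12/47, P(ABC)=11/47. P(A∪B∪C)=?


P(A∪B∪C) = P(A)+P(B)+P(C) - P(AB)-P(AC)-P(BC) + P(ABC)
= 26/47+27/47+22/47 - 15/47-13/47-12/47 + 11/47
= 46/47

46/47


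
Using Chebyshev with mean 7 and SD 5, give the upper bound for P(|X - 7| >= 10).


k = 10/5 = 2
Chebyshev: P(|X-mu| >= k*sigma) <= 1/k^2 = 1/2^2 = 1/4

1/4


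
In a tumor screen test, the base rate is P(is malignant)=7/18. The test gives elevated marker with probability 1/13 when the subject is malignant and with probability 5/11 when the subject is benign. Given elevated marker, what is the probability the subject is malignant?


P(A) = P(A|B)P(B) + P(A|B')P(B') = 1/13*7/18 + 5/11*11/18 = 4/13
P(B|A) = P(A|B)P(B)/P(A) = (7/234)/(4/13) = 7/72

7/72


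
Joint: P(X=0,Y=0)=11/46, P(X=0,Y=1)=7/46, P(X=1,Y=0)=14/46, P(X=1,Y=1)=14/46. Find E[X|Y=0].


P(Y=0) = 25/46
E[X|Y=0] = (0*11 + 1*14)/25 = 14/25

14/25


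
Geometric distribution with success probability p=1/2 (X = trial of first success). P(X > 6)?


P(X > 6) = P(first 6 trials all fail) = (1-p)^6 = (1/2)^6 = 1/64

1/64


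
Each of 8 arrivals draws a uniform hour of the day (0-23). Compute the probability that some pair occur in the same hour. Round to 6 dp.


P(all different) = prod((24-i)/24 for i=0..7) = 0.269399
P(at least one match) = 1 - 0.269399 = 0.730601

0.730601


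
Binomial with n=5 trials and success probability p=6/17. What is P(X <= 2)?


P(X<=2) = P(X=0) + P(X=1) + P(X=2)
= 161051/1419857 + 439230/1419857 + 479160/1419857
= 1079441/1419857

1079441/1419857


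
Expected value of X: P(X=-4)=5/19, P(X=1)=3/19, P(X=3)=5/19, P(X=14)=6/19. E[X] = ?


E[X] = sum(x * P(x))
= -4*5/19 + 1*3/19 + 3*5/19 + 14*6/19
= 82/19

82/19


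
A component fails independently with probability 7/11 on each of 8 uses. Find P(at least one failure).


P(at least one) = 1 - P(none)
P(none) = (1 - 7/11)^8 = (4/11)^8 = 65536/214358881
P(at least one) = 1 - 65536/214358881 = 214293345/214358881

214293345/214358881


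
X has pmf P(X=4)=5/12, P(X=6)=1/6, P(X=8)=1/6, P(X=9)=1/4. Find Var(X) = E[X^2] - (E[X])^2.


E[X] = 25/4, E[X^2] = 523/12
Var(X) = E[X^2] - (E[X])^2 = 523/12 - (25/4)^2 = 217/48

217/48


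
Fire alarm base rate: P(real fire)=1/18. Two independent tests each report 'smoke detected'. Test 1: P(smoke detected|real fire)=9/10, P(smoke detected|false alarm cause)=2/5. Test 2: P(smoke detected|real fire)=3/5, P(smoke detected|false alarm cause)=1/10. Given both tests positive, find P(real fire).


After test 1: P(+) = 9/10*1/18 + 2/5*17/18 = 77/180
P(B|+) = (1/20)/(77/180) = 9/77
After test 2 (use post1 as new prior): P(+) = 3/5*9/77 + 1/10*68/77 = 61/385
P(B|+,+) = (27/385)/(61/385) = 27/61

27/61


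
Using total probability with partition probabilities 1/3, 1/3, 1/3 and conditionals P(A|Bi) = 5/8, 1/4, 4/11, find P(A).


P(A) = P(A|B1)P(B1) + P(A|B2)P(B2) + P(A|B3)P(B3)
= 5/8*1/3 + 1/4*1/3 + 4/11*1/3
= 5/24 + 1/12 + 4/33 = 109/264

109/264


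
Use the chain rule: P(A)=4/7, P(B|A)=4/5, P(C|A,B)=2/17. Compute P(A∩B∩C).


P(A∩B∩C) = P(A) * P(B|A) * P(C|A∩B)
= 4/7 * 4/5 * 2/17
= 16/35 * 2/17 = 32/595

32/595


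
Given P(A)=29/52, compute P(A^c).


P(A') = 1 - P(A) = 1 - 29/52 = 23/52

23/52


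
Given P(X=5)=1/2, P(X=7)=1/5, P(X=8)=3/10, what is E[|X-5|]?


E[|X-5|] = sum(g(x)*P(x))
= 0*1/2 + 2*1/5 + 3*3/10
= 13/10

13/10


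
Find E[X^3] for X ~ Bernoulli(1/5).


For Bernoulli: X in {0,1}
E[X^3] = 0^3*(1-1/5) + 1^3*1/5 = 1/5

1/5


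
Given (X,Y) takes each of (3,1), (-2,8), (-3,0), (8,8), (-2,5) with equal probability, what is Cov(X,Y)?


E[X]=4/5, E[Y]=22/5, E[XY]=41/5
Cov(X,Y) = E[XY] - E[X]E[Y] = 41/5 - 4/5*22/5 = 117/25

117/25


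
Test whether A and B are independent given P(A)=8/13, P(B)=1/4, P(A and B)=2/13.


P(A)*P(B) = 8/13*1/4 = 2/13
P(A∩B) = 2/13, which equals P(A)P(B), so independent

Yes, A and B are independent


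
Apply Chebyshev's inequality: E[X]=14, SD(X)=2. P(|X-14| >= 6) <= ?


k = 6/2 = 3
Chebyshev: P(|X-mu| >= k*sigma) <= 1/k^2 = 1/3^2 = 1/9

1/9


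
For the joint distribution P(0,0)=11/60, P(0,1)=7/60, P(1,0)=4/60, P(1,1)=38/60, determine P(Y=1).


P(Y=1) = P(0,1)+P(1,1) = 7/60 + 38/60 = 45/60 = 3/4

3/4


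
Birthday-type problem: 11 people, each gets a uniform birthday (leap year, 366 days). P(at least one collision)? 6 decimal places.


P(all different) = prod((366-i)/366 for i=0..10) = 0.859219
P(at least one match) = 1 - 0.859219 = 0.140781

0.140781


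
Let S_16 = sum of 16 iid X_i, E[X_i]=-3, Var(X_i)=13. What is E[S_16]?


E[S_n] = n*E[X_1] = 16*-3 = -48

-48


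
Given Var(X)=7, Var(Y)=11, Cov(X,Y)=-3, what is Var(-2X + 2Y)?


Var(-2X + 2Y) = (-2)^2*Var(X) + 2^2*Var(Y) + 2*(-2)*2*Cov(X,Y)
= 4*7 + 4*11 - 8*(-3)
= 28 + 44 + 24 = 96

96


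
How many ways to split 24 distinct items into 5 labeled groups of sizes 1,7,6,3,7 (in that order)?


24! = 620448401733239439360000
Denominator: 1!=1 * 7!=5040 * 6!=720 * 3!=6 * 7!=5040
Coefficient = 620448401733239439360000 / 109734912000 = 5654065697280

5654065697280


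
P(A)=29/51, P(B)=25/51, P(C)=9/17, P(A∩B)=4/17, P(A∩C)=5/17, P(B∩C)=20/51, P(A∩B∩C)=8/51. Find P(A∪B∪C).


P(A∪B∪C) = P(A)+P(B)+P(C) - P(AB)-P(AC)-P(BC) + P(ABC)
= 29/51+25/51+9/17 - 4/17-5/17-20/51 + 8/51
= 14/17

14/17


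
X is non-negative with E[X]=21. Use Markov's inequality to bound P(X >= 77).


Markov: P(X >= a) <= E[X]/a
P(X >= 77) <= 21/77 = 3/11

3/11


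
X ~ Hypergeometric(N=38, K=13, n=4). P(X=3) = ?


P(X=3) = C(13,3)*C(25,1) / C(38,4)
= 286*25 / 73815
= 7150/73815 = 1430/14763

1430/14763


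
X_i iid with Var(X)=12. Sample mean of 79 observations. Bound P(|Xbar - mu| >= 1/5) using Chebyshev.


Var(Xbar) = Var(X)/n = 12/79
Chebyshev: P(|Xbar-mu| >= 1/5) <= Var(Xbar)/(1/5)^2 = (12/79)/(1/25) = 300/79
Bound exceeds 1, so trivial bound: 1

1


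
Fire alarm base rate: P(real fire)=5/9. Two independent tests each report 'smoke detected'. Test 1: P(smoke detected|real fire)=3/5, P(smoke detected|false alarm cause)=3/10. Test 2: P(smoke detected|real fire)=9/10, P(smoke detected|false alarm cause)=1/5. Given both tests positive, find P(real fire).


After test 1: P(+) = 3/5*5/9 + 3/10*4/9 = 7/15
P(B|+) = (1/3)/(7/15) = 5/7
After test 2 (use post1 as new prior): P(+) = 9/10*5/7 + 1/5*2/7 = 7/10
P(B|+,+) = (9/14)/(7/10) = 45/49

45/49


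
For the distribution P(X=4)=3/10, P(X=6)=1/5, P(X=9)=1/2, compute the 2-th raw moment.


E[X^2] = sum(x^2 * P(x))
= 16*3/10 + 36*1/5 + 81*1/2
= 105/2

105/2


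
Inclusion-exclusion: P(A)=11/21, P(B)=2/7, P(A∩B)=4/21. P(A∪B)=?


P(A∪B) = P(A) + P(B) - P(A∩B)
= 11/21 + 2/7 - 4/21 = 13/21

13/21


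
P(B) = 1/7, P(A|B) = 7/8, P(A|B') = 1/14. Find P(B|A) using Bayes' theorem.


P(A) = P(A|B)P(B) + P(A|B')P(B') = 7/8*1/7 + 1/14*6/7 = 73/392
P(B|A) = P(A|B)P(B)/P(A) = (1/8)/(73/392) = 49/73

49/73


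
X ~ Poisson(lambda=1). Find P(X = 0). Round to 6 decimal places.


P(X=0) = e^(-1) * 1^0 / 0!
≈ 0.3678794412 * 1 / 1
≈ 0.367879

0.367879


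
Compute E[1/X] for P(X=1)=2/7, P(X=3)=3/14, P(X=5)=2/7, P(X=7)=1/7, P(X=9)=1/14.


E[1/X] = sum(g(x)*P(x))
= 1*2/7 + 1/3*3/14 + 1/5*2/7 + 1/7*1/7 + 1/9*1/14
= 976/2205

976/2205


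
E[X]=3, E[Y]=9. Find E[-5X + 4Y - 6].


E[-5X + 4Y - 6] = -5*E[X] + 4*E[Y] - 6
= (-5)*(3) + (4)*(9) + (-6)
= -15 + 36 - 6 = 15

15


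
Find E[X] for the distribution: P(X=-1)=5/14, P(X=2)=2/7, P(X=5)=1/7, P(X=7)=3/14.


E[X] = sum(x * P(x))
= -1*5/14 + 2*2/7 + 5*1/7 + 7*3/14
= 17/7

17/7


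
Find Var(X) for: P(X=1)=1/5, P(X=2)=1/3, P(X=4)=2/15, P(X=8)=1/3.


E[X] = 61/15, E[X^2] = 25
Var(X) = E[X^2] - (E[X])^2 = 25 - (61/15)^2 = 1904/225

1904/225


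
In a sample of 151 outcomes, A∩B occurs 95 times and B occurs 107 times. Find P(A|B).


P(A|B) = P(A∩B)/P(B) = (95/151)/(107/151) = 95/107

95/107


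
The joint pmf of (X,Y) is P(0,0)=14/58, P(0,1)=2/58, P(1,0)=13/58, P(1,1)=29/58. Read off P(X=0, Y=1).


Read from table: P(X=0, Y=1) = 2/58 = 1/29

1/29


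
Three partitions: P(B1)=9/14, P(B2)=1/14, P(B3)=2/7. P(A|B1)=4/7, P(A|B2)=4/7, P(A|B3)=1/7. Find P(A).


P(A) = P(A|B1)P(B1) + P(A|B2)P(B2) + P(A|B3)P(B3)
= 4/7*9/14 + 4/7*1/14 + 1/7*2/7
= 18/49 + 2/49 + 2/49 = 22/49

22/49


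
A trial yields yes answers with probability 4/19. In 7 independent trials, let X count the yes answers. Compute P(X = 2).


P(X=2) = C(7,2) * p^2 * (1-p)^5
= 21 * 16/361 * 759375/2476099
= 255150000/893871739

255150000/893871739


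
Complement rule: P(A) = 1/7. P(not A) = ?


P(A') = 1 - P(A) = 1 - 1/7 = 6/7

6/7


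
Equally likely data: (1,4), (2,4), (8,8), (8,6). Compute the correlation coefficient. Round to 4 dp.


Cov(X,Y) = 4.8750, Var(X) = 10.6875, Var(Y) = 2.7500
rho = Cov/(sqrt(VarX)*sqrt(VarY)) = 0.8992

0.8992


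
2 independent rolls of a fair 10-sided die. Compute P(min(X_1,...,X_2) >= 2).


P(min >= 2) = P(all X_i >= 2) = (P(X_1 >= 2))^2
= (9/10)^2 = 81/100

81/100


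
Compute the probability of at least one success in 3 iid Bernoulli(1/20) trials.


P(at least one) = 1 - P(none)
P(none) = (1 - 1/20)^3 = (19/20)^3 = 6859/8000
P(at least one) = 1 - 6859/8000 = 1141/8000

1141/8000


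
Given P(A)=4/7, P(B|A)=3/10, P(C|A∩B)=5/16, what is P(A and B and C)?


P(A∩B∩C) = P(A) * P(B|A) * P(C|A∩B)
= 4/7 * 3/10 * 5/16
= 6/35 * 5/16 = 3/56

3/56


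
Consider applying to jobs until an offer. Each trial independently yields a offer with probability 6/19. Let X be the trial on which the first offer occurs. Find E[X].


For geometric (trials until first success), E[X] = 1/p = 1/(6/19) = 19/6

19/6


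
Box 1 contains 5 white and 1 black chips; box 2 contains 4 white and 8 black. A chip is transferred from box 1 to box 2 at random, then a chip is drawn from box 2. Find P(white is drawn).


P(transfer white) = 5/6; P(transfer black) = 1/6
If white transferred: Urn II has 5 white of 13, so P(white|white moved) = 5/13
If black transferred: Urn II has 4 white of 13, so P(white|black moved) = 4/13
By total probability: P(white) = 5/6*5/13 + 1/6*4/13 = 29/78

29/78


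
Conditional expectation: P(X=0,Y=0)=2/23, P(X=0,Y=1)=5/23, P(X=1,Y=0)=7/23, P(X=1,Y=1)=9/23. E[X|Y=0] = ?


P(Y=0) = 9/23
E[X|Y=0] = (0*2 + 1*7)/9 = 7/9

7/9


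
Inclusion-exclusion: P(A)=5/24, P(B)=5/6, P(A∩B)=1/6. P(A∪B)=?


P(A∪B) = P(A) + P(B) - P(A∩B)
= 5/24 + 5/6 - 1/6 = 7/8

7/8


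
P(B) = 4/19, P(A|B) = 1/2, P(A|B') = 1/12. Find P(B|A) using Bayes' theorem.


P(A) = P(A|B)P(B) + P(A|B')P(B') = 1/2*4/19 + 1/12*15/19 = 13/76
P(B|A) = P(A|B)P(B)/P(A) = (2/19)/(13/76) = 8/13

8/13


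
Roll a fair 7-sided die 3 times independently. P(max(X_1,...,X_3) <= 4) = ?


P(max <= 4) = P(all X_i <= 4) = (P(X_1 <= 4))^3
= (4/7)^3 = 64/343

64/343


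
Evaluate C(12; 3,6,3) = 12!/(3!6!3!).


12! = 479001600
Denominator: 3!=6 * 6!=720 * 3!=6
Coefficient = 479001600 / 25920 = 18480

18480


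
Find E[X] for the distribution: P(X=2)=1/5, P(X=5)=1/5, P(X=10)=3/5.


E[X] = sum(x * P(x))
= 2*1/5 + 5*1/5 + 10*3/5
= 37/5

37/5


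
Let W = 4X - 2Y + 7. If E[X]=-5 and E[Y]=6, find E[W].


E[4X - 2Y + 7] = 4*E[X] - 2*E[Y] + 7
= (4)*(-5) + (-2)*(6) + (7)
= -20 - 12 + 7 = -25

-25


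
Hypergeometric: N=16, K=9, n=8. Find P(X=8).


P(X=8) = C(9,8)*C(7,0) / C(16,8)
= 9*1 / 12870
= 9/12870 = 1/1430

1/1430


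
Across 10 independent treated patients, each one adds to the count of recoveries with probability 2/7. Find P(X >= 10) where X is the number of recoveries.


P(X>=10) = P(X=10)
= 1024/282475249
= 1024/282475249

1024/282475249


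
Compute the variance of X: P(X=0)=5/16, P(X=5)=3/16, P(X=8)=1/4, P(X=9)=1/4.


E[X] = 83/16, E[X^2] = 655/16
Var(X) = E[X^2] - (E[X])^2 = 655/16 - (83/16)^2 = 3591/256

3591/256


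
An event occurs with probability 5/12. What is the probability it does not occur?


P(A') = 1 - P(A) = 1 - 5/12 = 7/12

7/12


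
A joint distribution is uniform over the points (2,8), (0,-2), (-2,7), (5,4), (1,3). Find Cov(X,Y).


E[X]=6/5, E[Y]=4, E[XY]=5
Cov(X,Y) = E[XY] - E[X]E[Y] = 5 - 6/5*4 = 1/5

1/5


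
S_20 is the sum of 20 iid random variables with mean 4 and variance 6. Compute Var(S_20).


By independence, Var(S_n) = n*Var(X_1) = 20*6 = 120

120


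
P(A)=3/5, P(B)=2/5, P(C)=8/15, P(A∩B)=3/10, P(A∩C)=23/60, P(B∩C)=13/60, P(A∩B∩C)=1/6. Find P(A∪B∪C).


P(A∪B∪C) = P(A)+P(B)+P(C) - P(AB)-P(AC)-P(BC) + P(ABC)
= 3/5+2/5+8/15 - 3/10-23/60-13/60 + 1/6
= 4/5

4/5


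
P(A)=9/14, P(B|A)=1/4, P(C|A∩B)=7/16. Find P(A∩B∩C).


P(A∩B∩C) = P(A) * P(B|A) * P(C|A∩B)
= 9/14 * 1/4 * 7/16
= 9/56 * 7/16 = 9/128

9/128


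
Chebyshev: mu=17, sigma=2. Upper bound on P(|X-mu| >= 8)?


k = 8/2 = 4
Chebyshev: P(|X-mu| >= k*sigma) <= 1/k^2 = 1/4^2 = 1/16

1/16


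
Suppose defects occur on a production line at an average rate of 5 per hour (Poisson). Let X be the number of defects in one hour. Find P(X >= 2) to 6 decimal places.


P(X>=2) = 1 - P(X<=1) = 1 - (e^(-5)*5^0/0! + e^(-5)*5^1/1!)
≈ 1 - (0.0067379470 + 0.0336897350)
= 1 - 0.0404276820 = 0.9595723180
≈ 0.959572

0.959572


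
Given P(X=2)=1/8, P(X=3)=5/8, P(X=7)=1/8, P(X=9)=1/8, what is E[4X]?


E[4X] = sum(g(x)*P(x))
= 8*1/8 + 12*5/8 + 28*1/8 + 36*1/8
= 33/2

33/2


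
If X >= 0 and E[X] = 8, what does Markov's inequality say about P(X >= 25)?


Markov: P(X >= a) <= E[X]/a
P(X >= 25) <= 8/25

8/25


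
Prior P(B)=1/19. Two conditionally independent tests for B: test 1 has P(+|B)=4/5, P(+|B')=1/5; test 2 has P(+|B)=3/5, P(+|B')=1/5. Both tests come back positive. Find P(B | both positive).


After test 1: P(+) = 4/5*1/19 + 1/5*18/19 = 22/95
P(B|+) = (4/95)/(22/95) = 2/11
After test 2 (use post1 as new prior): P(+) = 3/5*2/11 + 1/5*9/11 = 3/11
P(B|+,+) = (6/55)/(3/11) = 2/5

2/5


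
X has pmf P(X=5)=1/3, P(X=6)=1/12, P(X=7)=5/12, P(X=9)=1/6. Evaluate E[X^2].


E[X^2] = sum(x^2 * P(x))
= 25*1/3 + 36*1/12 + 49*5/12 + 81*1/6
= 181/4

181/4


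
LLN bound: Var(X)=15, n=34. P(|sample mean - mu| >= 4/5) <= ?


Var(Xbar) = Var(X)/n = 15/34
Chebyshev: P(|Xbar-mu| >= 4/5) <= Var(Xbar)/(4/5)^2 = (15/34)/(16/25) = 375/544

375/544


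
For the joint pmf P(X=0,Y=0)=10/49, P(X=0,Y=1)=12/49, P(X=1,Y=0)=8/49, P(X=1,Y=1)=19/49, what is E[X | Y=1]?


P(Y=1) = 31/49
E[X|Y=1] = (0*12 + 1*19)/31 = 19/31

19/31


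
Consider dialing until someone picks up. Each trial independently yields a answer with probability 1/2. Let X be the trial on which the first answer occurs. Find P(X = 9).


P(X=9) = (1-p)^8 * p = (1/2)^8 * 1/2
= 1/256 * 1/2 = 1/512

1/512


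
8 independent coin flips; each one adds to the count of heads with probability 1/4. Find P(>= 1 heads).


P(at least one) = 1 - P(none)
P(none) = (1 - 1/4)^8 = (3/4)^8 = 6561/65536
P(at least one) = 1 - 6561/65536 = 58975/65536

58975/65536


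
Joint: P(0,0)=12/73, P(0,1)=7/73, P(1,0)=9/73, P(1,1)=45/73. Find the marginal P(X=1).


P(X=1) = P(1,0)+P(1,1) = 9/73 + 45/73 = 54/73

54/73


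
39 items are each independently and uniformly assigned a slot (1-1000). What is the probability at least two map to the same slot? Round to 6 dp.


P(all different) = prod((1000-i)/1000 for i=0..38) = 0.472037
P(at least one match) = 1 - 0.472037 = 0.527963

0.527963


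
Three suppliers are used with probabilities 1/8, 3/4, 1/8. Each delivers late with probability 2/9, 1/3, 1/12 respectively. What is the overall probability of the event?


P(A) = P(A|B1)P(B1) + P(A|B2)P(B2) + P(A|B3)P(B3)
= 2/9*1/8 + 1/3*3/4 + 1/12*1/8
= 1/36 + 1/4 + 1/96 = 83/288

83/288


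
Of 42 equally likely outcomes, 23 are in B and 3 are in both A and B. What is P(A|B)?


P(A|B) = P(A∩B)/P(B) = (3/42)/(23/42) = 3/23

3/23


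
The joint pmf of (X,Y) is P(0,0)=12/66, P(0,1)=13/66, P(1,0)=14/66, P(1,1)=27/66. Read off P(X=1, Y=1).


Read from table: P(X=1, Y=1) = 27/66 = 9/22

9/22


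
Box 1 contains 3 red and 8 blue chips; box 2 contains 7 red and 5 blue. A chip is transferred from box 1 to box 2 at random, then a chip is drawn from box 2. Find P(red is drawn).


P(transfer red) = 3/11; P(transfer blue) = 8/11
If red transferred: Urn II has 8 red of 13, so P(red|red moved) = 8/13
If blue transferred: Urn II has 7 red of 13, so P(red|blue moved) = 7/13
By total probability: P(red) = 3/11*8/13 + 8/11*7/13 = 80/143

80/143


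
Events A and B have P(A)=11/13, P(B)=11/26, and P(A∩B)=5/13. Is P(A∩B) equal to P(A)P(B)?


P(A)*P(B) = 11/13*11/26 = 121/338
P(A∩B) = 5/13 != 121/338, so not independent

No, A and B are not independent


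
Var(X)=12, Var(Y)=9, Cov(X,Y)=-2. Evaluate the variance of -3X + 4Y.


Var(-3X + 4Y) = (-3)^2*Var(X) + 4^2*Var(Y) + 2*(-3)*4*Cov(X,Y)
= 9*12 + 16*9 - 24*(-2)
= 108 + 144 + 48 = 300

300


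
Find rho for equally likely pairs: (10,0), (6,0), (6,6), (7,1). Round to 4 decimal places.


Cov(X,Y) = -1.9375, Var(X) = 2.6875, Var(Y) = 6.1875
rho = Cov/(sqrt(VarX)*sqrt(VarY)) = -0.4751

-0.4751


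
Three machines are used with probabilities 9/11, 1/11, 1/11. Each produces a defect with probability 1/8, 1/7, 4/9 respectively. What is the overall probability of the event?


P(A) = P(A|B1)P(B1) + P(A|B2)P(B2) + P(A|B3)P(B3)
= 1/8*9/11 + 1/7*1/11 + 4/9*1/11
= 9/88 + 1/77 + 4/99 = 863/5544

863/5544


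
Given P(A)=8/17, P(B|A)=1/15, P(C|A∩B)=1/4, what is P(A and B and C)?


P(A∩B∩C) = P(A) * P(B|A) * P(C|A∩B)
= 8/17 * 1/15 * 1/4
= 8/255 * 1/4 = 2/255

2/255


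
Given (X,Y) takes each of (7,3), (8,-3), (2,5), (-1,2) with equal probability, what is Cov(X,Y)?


E[X]=4, E[Y]=7/4, E[XY]=5/4
Cov(X,Y) = E[XY] - E[X]E[Y] = 5/4 - 4*7/4 = -23/4

-23/4


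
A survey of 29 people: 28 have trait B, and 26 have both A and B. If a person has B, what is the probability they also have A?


P(A|B) = P(A∩B)/P(B) = (26/29)/(28/29) = 26/28 = 13/14

13/14


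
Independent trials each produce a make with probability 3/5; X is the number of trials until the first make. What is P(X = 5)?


P(X=5) = (1-p)^4 * p = (2/5)^4 * 3/5
= 16/625 * 3/5 = 48/3125

48/3125


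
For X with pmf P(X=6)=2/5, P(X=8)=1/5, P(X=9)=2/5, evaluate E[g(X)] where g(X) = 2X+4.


E[2X+4] = sum(g(x)*P(x))
= 16*2/5 + 20*1/5 + 22*2/5
= 96/5

96/5


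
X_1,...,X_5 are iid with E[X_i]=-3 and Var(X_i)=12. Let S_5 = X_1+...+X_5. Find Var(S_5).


By independence, Var(S_n) = n*Var(X_1) = 5*12 = 60

60


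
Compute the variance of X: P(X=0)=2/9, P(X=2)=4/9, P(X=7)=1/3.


E[X] = 29/9, E[X^2] = 163/9
Var(X) = E[X^2] - (E[X])^2 = 163/9 - (29/9)^2 = 626/81

626/81


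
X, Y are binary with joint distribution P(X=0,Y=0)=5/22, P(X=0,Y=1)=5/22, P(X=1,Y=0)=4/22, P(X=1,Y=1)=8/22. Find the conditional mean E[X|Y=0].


P(Y=0) = 9/22
E[X|Y=0] = (0*5 + 1*4)/9 = 4/9

4/9


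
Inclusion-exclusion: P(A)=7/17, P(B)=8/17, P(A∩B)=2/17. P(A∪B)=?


P(A∪B) = P(A) + P(B) - P(A∩B)
= 7/17 + 8/17 - 2/17 = 13/17

13/17


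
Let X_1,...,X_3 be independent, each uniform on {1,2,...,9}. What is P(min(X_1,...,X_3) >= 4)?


P(min >= 4) = P(all X_i >= 4) = (P(X_1 >= 4))^3
= (6/9)^3 = (2/3)^3 = 8/27

8/27


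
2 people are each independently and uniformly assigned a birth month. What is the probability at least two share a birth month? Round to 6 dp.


P(all different) = prod((12-i)/12 for i=0..1) = 0.916667
P(at least one match) = 1 - 0.916667 = 0.083333

0.083333


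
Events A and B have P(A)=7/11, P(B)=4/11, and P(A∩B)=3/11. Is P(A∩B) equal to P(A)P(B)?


P(A)*P(B) = 7/11*4/11 = 28/121
P(A∩B) = 3/11 != 28/121, so not independent

No, A and B are not independent


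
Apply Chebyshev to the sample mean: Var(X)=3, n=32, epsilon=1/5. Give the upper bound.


Var(Xbar) = Var(X)/n = 3/32
Chebyshev: P(|Xbar-mu| >= 1/5) <= Var(Xbar)/(1/5)^2 = (3/32)/(1/25) = 75/32
Bound exceeds 1, so trivial bound: 1

1


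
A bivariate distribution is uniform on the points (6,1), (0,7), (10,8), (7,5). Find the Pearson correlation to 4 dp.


Cov(X,Y) = 0.0625, Var(X) = 13.1875, Var(Y) = 7.1875
rho = Cov/(sqrt(VarX)*sqrt(VarY)) = 0.0064

0.0064


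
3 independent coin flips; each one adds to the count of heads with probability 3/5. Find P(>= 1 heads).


P(at least one) = 1 - P(none)
P(none) = (1 - 3/5)^3 = (2/5)^3 = 8/125
P(at least one) = 1 - 8/125 = 117/125

117/125


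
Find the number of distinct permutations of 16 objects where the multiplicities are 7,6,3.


16! = 20922789888000
Denominator: 7!=5040 * 6!=720 * 3!=6
Coefficient = 20922789888000 / 21772800 = 960960

960960


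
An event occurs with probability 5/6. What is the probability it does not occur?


P(A') = 1 - P(A) = 1 - 5/6 = 1/6

1/6


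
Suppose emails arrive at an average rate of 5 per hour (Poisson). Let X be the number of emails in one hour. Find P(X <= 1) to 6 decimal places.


P(X<=1) = e^(-5)*5^0/0! + e^(-5)*5^1/1!
≈ 0.0067379470 + 0.0336897350
= 0.0404276820
≈ 0.040428

0.040428


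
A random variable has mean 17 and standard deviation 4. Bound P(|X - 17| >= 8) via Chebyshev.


k = 8/4 = 2
Chebyshev: P(|X-mu| >= k*sigma) <= 1/k^2 = 1/2^2 = 1/4

1/4


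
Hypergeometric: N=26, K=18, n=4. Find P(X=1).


P(X=1) = C(18,1)*C(8,3) / C(26,4)
= 18*56 / 14950
= 1008/14950 = 504/7475

504/7475


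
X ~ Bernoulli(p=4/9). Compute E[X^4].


For Bernoulli: X in {0,1}
E[X^4] = 0^4*(1-4/9) + 1^4*4/9 = 4/9

4/9


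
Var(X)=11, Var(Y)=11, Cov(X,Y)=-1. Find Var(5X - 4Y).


Var(5X - 4Y) = 5^2*Var(X) + (-4)^2*Var(Y) + 2*5*(-4)*Cov(X,Y)
= 25*11 + 16*11 - 40*(-1)
= 275 + 176 + 40 = 491

491


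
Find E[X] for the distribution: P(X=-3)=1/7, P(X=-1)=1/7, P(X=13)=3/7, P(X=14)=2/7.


E[X] = sum(x * P(x))
= -3*1/7 - 1*1/7 + 13*3/7 + 14*2/7
= 9

9


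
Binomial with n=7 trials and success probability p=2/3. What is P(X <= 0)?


P(X<=0) = P(X=0)
= 1/2187
= 1/2187

1/2187


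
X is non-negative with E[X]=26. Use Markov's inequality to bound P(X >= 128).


Markov: P(X >= a) <= E[X]/a
P(X >= 128) <= 26/128 = 13/64

13/64


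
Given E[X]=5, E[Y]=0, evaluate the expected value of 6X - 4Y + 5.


E[6X - 4Y + 5] = 6*E[X] - 4*E[Y] + 5
= (6)*(5) + (-4)*(0) + (5)
= 30 + 0 + 5 = 35

35


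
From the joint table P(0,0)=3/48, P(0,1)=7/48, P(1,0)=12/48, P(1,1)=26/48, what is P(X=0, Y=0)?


Read from table: P(X=0, Y=0) = 3/48 = 1/16

1/16


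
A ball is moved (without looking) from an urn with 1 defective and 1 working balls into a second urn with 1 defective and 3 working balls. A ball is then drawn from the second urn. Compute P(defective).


P(transfer defective) = 1/2; P(transfer working) = 1/2
If defective transferred: Urn II has 2 defective of 5, so P(defective|defective moved) = 2/5
If working transferred: Urn II has 1 defective of 5, so P(defective|working moved) = 1/5
By total probability: P(defective) = 1/2*2/5 + 1/2*1/5 = 3/10

3/10


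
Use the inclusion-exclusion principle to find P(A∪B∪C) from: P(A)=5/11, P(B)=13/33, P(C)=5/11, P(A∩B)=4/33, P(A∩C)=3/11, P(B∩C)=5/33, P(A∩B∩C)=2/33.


P(A∪B∪C) = P(A)+P(B)+P(C) - P(AB)-P(AC)-P(BC) + P(ABC)
= 5/11+13/33+5/11 - 4/33-3/11-5/33 + 2/33
= 9/11

9/11


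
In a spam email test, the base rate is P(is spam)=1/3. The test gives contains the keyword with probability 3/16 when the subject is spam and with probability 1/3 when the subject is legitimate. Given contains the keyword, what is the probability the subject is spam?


P(A) = P(A|B)P(B) + P(A|B')P(B') = 3/16*1/3 + 1/3*2/3 = 41/144
P(B|A) = P(A|B)P(B)/P(A) = (1/16)/(41/144) = 9/41

9/41


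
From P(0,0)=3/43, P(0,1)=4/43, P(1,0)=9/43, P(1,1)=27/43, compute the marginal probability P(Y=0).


P(Y=0) = P(0,0)+P(1,0) = 3/43 + 9/43 = 12/43

12/43


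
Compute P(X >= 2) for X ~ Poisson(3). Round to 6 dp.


P(X>=2) = 1 - P(X<=1) = 1 - (e^(-3)*3^0/0! + e^(-3)*3^1/1!)
≈ 1 - (0.0497870684 + 0.1493612051)
= 1 - 0.1991482735 = 0.8008517265
≈ 0.800852

0.800852


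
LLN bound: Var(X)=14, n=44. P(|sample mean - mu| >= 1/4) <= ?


Var(Xbar) = Var(X)/n = 14/44
Chebyshev: P(|Xbar-mu| >= 1/4) <= Var(Xbar)/(1/4)^2 = (7/22)/(1/16) = 56/11
Bound exceeds 1, so trivial bound: 1

1


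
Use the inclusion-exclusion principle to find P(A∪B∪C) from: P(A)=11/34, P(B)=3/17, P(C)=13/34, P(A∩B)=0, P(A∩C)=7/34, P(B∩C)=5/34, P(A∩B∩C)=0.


P(A∪B∪C) = P(A)+P(B)+P(C) - P(AB)-P(AC)-P(BC) + P(ABC)
= 11/34+3/17+13/34 - 0-7/34-5/34 + 0
= 9/17

9/17


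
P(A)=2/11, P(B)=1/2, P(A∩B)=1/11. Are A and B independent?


P(A)*P(B) = 2/11*1/2 = 1/11
P(A∩B) = 1/11, which equals P(A)P(B), so independent

Yes, A and B are independent


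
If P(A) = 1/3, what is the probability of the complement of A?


P(A') = 1 - P(A) = 1 - 1/3 = 2/3

2/3


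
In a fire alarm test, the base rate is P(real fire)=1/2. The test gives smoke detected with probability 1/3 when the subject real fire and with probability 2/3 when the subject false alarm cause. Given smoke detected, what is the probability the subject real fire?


P(A) = P(A|B)P(B) + P(A|B')P(B') = 1/3*1/2 + 2/3*1/2 = 1/2
P(B|A) = P(A|B)P(B)/P(A) = (1/6)/(1/2) = 1/3

1/3


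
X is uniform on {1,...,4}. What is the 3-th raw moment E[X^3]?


E[X^3] = (1/4) * sum(x^3 for x=1..4)
= 100/4 = 25

25


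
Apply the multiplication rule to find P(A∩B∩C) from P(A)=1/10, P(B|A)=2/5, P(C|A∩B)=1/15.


P(A∩B∩C) = P(A) * P(B|A) * P(C|A∩B)
= 1/10 * 2/5 * 1/15
= 1/25 * 1/15 = 1/375

1/375


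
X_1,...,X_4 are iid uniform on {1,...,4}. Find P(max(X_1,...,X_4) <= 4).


P(max <= 4) = P(all X_i <= 4) = (P(X_1 <= 4))^4
= (4/4)^4 = 1^4 = 1

1


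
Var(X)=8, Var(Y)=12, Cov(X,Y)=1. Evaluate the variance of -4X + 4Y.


Var(-4X + 4Y) = (-4)^2*Var(X) + 4^2*Var(Y) + 2*(-4)*4*Cov(X,Y)
= 16*8 + 16*12 - 32*1
= 128 + 192 - 32 = 288

288


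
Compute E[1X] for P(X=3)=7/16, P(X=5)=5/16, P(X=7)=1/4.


E[1X] = sum(g(x)*P(x))
= 3*7/16 + 5*5/16 + 7*1/4
= 37/8

37/8


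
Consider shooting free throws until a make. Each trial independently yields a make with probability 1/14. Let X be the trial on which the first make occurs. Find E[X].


For geometric (trials until first success), E[X] = 1/p = 1/(1/14) = 14

14


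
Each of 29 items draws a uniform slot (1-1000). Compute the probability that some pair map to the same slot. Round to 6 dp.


P(all different) = prod((1000-i)/1000 for i=0..28) = 0.663708
P(at least one match) = 1 - 0.663708 = 0.336292

0.336292


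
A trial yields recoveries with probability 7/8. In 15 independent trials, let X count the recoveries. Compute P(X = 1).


P(X=1) = C(15,1) * p^1 * (1-p)^14
= 15 * 7/8 * 1/4398046511104
= 105/35184372088832

105/35184372088832


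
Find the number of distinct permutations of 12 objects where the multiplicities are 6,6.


12! = 479001600
Denominator: 6!=720 * 6!=720
Coefficient = 479001600 / 518400 = 924

924


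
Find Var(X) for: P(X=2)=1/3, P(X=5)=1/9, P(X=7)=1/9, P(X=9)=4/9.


E[X] = 6, E[X^2] = 410/9
Var(X) = E[X^2] - (E[X])^2 = 410/9 - (6)^2 = 86/9

86/9


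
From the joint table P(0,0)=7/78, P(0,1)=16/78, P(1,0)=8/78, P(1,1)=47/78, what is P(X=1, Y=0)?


Read from table: P(X=1, Y=0) = 8/78 = 4/39

4/39


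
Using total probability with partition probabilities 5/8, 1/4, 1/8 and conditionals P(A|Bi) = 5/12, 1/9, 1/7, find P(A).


P(A) = P(A|B1)P(B1) + P(A|B2)P(B2) + P(A|B3)P(B3)
= 5/12*5/8 + 1/9*1/4 + 1/7*1/8
= 25/96 + 1/36 + 1/56 = 617/2016

617/2016


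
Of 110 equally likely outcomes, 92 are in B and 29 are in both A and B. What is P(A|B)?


P(A|B) = P(A∩B)/P(B) = (29/110)/(92/110) = 29/92

29/92


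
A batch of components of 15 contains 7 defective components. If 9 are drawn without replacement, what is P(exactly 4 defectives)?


P(X=4) = C(7,4)*C(8,5) / C(15,9)
= 35*56 / 5005
= 1960/5005 = 56/143

56/143


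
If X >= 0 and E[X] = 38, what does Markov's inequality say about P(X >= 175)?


Markov: P(X >= a) <= E[X]/a
P(X >= 175) <= 38/175

38/175


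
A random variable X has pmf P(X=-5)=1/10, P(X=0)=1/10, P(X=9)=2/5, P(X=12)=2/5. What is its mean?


E[X] = sum(x * P(x))
= -5*1/10 + 0*1/10 + 9*2/5 + 12*2/5
= 79/10

79/10


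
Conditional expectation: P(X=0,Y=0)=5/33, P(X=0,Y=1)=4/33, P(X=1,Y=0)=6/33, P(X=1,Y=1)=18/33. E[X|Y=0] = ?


P(Y=0) = 11/33
E[X|Y=0] = (0*5 + 1*6)/11 = 6/11

6/11


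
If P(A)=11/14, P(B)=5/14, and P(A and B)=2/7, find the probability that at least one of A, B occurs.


P(A∪B) = P(A) + P(B) - P(A∩B)
= 11/14 + 5/14 - 2/7 = 6/7

6/7


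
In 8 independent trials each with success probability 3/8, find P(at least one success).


P(at least one) = 1 - P(none)
P(none) = (1 - 3/8)^8 = (5/8)^8 = 390625/16777216
P(at least one) = 1 - 390625/16777216 = 16386591/16777216

16386591/16777216


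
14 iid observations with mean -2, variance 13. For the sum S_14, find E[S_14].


E[S_n] = n*E[X_1] = 14*-2 = -28

-28


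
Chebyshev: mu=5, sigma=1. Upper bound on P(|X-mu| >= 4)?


k = 4/1 = 4
Chebyshev: P(|X-mu| >= k*sigma) <= 1/k^2 = 1/4^2 = 1/16

1/16


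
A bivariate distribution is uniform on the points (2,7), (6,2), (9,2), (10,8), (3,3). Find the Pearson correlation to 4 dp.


Cov(X,Y) = 0.2000, Var(X) = 10.0000, Var(Y) = 6.6400
rho = Cov/(sqrt(VarX)*sqrt(VarY)) = 0.0245

0.0245


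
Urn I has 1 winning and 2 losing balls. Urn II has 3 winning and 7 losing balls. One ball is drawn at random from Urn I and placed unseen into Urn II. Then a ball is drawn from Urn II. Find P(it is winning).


P(transfer winning) = 1/3; P(transfer losing) = 2/3
If winning transferred: Urn II has 4 winning of 11, so P(winning|winning moved) = 4/11
If losing transferred: Urn II has 3 winning of 11, so P(winning|losing moved) = 3/11
By total probability: P(winning) = 1/3*4/11 + 2/3*3/11 = 10/33

10/33


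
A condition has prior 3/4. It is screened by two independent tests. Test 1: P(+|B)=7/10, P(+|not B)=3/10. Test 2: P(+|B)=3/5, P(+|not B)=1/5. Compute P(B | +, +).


After test 1: P(+) = 7/10*3/4 + 3/10*1/4 = 3/5
P(B|+) = (21/40)/(3/5) = 7/8
After test 2 (use post1 as new prior): P(+) = 3/5*7/8 + 1/5*1/8 = 11/20
P(B|+,+) = (21/40)/(11/20) = 21/22

21/22


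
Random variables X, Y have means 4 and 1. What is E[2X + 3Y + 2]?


E[2X + 3Y + 2] = 2*E[X] + 3*E[Y] + 2
= (2)*(4) + (3)*(1) + (2)
= 8 + 3 + 2 = 13

13


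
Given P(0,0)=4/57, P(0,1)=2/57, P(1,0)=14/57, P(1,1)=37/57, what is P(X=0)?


P(X=0) = P(0,0)+P(0,1) = 4/57 + 2/57 = 6/57 = 2/19

2/19


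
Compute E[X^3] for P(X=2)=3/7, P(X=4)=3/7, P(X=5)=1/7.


E[X^3] = sum(g(x)*P(x))
= 8*3/7 + 64*3/7 + 125*1/7
= 341/7

341/7


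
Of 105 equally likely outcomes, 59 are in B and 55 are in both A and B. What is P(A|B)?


P(A|B) = P(A∩B)/P(B) = (55/105)/(59/105) = 55/59

55/59


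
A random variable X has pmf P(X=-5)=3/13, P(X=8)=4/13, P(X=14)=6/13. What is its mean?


E[X] = sum(x * P(x))
= -5*3/13 + 8*4/13 + 14*6/13
= 101/13

101/13


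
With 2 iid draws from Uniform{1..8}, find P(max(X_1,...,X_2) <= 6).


P(max <= 6) = P(all X_i <= 6) = (P(X_1 <= 6))^2
= (6/8)^2 = (3/4)^2 = 9/16

9/16


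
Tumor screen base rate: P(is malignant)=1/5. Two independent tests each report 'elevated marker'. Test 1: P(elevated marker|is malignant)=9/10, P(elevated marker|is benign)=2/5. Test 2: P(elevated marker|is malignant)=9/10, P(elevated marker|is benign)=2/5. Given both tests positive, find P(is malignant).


After test 1: P(+) = 9/10*1/5 + 2/5*4/5 = 1/2
P(B|+) = (9/50)/(1/2) = 9/25
After test 2 (use post1 as new prior): P(+) = 9/10*9/25 + 2/5*16/25 = 29/50
P(B|+,+) = (81/250)/(29/50) = 81/145

81/145


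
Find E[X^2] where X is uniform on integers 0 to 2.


E[X^2] = (1/3) * sum(x^2 for x=0..2)
= 5/3

5/3


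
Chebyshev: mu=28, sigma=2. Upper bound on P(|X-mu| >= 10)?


k = 10/2 = 5
Chebyshev: P(|X-mu| >= k*sigma) <= 1/k^2 = 1/5^2 = 1/25

1/25


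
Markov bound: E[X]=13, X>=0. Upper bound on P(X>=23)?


Markov: P(X >= a) <= E[X]/a
P(X >= 23) <= 13/23

13/23


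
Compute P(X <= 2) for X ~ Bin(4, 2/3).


P(X<=2) = P(X=0) + P(X=1) + P(X=2)
= 1/81 + 8/81 + 8/27
= 11/27

11/27


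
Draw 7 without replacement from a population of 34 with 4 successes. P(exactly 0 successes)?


P(X=0) = C(4,0)*C(30,7) / C(34,7)
= 1*2035800 / 5379616
= 2035800/5379616 = 8775/23188

8775/23188


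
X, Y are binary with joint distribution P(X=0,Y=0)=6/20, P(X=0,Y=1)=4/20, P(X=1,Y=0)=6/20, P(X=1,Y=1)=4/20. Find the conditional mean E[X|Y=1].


P(Y=1) = 8/20
E[X|Y=1] = (0*4 + 1*4)/8 = 4/8 = 1/2

1/2


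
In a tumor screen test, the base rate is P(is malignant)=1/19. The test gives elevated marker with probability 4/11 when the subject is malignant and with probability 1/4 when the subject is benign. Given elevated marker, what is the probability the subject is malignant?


P(A) = P(A|B)P(B) + P(A|B')P(B') = 4/11*1/19 + 1/4*18/19 = 107/418
P(B|A) = P(A|B)P(B)/P(A) = (4/209)/(107/418) = 8/107

8/107


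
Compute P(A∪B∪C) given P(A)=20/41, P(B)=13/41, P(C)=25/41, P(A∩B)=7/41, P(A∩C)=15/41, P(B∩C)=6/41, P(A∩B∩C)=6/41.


P(A∪B∪C) = P(A)+P(B)+P(C) - P(AB)-P(AC)-P(BC) + P(ABC)
= 20/41+13/41+25/41 - 7/41-15/41-6/41 + 6/41
= 36/41

36/41


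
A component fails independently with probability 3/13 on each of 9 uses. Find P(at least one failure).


P(at least one) = 1 - P(none)
P(none) = (1 - 3/13)^9 = (10/13)^9 = 1000000000/10604499373
P(at least one) = 1 - 1000000000/10604499373 = 9604499373/10604499373

9604499373/10604499373


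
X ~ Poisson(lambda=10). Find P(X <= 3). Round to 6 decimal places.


P(X<=3) = e^(-10)*10^0/0! + e^(-10)*10^1/1! + e^(-10)*10^2/2! + e^(-10)*10^3/3!
≈ 0.0000453999 + 0.0004539993 + 0.0022699965 + 0.0075666550
= 0.0103360507
≈ 0.010336

0.010336


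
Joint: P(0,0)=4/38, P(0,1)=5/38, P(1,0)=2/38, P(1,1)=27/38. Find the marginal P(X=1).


P(X=1) = P(1,0)+P(1,1) = 2/38 + 27/38 = 29/38

29/38


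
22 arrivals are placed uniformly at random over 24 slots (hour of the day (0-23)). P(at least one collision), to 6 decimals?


P(all different) = prod((24-i)/24 for i=0..21) = 0.000000
P(at least one match) = 1 - 0.000000 = 1.000000

1.000000


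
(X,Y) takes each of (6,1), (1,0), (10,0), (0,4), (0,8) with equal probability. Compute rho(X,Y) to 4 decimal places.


Cov(X,Y) = -7.6400, Var(X) = 15.8400, Var(Y) = 9.4400
rho = Cov/(sqrt(VarX)*sqrt(VarY)) = -0.6248

-0.6248


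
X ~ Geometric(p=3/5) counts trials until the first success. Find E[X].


For geometric (trials until first success), E[X] = 1/p = 1/(3/5) = 5/3

5/3


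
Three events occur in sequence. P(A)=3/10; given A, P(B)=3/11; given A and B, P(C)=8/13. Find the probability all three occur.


P(A∩B∩C) = P(A) * P(B|A) * P(C|A∩B)
= 3/10 * 3/11 * 8/13
= 9/110 * 8/13 = 36/715

36/715


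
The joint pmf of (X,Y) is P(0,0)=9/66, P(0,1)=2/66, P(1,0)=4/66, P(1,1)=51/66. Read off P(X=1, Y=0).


Read from table: P(X=1, Y=0) = 4/66 = 2/33

2/33


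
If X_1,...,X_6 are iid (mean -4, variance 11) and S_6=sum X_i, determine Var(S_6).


By independence, Var(S_n) = n*Var(X_1) = 6*11 = 66

66


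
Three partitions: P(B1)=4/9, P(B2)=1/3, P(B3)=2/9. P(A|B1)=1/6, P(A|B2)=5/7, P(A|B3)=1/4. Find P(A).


P(A) = P(A|B1)P(B1) + P(A|B2)P(B2) + P(A|B3)P(B3)
= 1/6*4/9 + 5/7*1/3 + 1/4*2/9
= 2/27 + 5/21 + 1/18 = 139/378

139/378


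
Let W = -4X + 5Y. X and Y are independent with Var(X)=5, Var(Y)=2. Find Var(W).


Independence => Cov(X,Y)=0
Var(-4X + 5Y) = (-4)^2*Var(X) + 5^2*Var(Y)
= 16*5 + 25*2 = 130

130


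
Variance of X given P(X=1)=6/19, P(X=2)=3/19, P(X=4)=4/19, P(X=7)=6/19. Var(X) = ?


E[X] = 70/19, E[X^2] = 376/19
Var(X) = E[X^2] - (E[X])^2 = 376/19 - (70/19)^2 = 2244/361

2244/361


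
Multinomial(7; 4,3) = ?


7! = 5040
Denominator: 4!=24 * 3!=6
Coefficient = 5040 / 144 = 35

35


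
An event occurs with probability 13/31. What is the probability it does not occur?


P(A') = 1 - P(A) = 1 - 13/31 = 18/31

18/31


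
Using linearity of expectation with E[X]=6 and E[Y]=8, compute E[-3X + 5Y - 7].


E[-3X + 5Y - 7] = -3*E[X] + 5*E[Y] - 7
= (-3)*(6) + (5)*(8) + (-7)
= -18 + 40 - 7 = 15

15


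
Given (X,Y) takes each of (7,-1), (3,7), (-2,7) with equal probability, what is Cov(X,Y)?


E[X]=8/3, E[Y]=13/3, E[XY]=0
Cov(X,Y) = E[XY] - E[X]E[Y] = 0 - 8/3*13/3 = -104/9

-104/9


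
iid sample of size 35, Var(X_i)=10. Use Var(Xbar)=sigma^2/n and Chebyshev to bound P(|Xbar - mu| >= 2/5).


Var(Xbar) = Var(X)/n = 10/35
Chebyshev: P(|Xbar-mu| >= 2/5) <= Var(Xbar)/(2/5)^2 = (2/7)/(4/25) = 25/14
Bound exceeds 1, so trivial bound: 1

1


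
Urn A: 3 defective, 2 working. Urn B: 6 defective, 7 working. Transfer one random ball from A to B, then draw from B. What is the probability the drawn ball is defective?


P(transfer defective) = 3/5; P(transfer working) = 2/5
If defective transferred: Urn II has 7 defective of 14, so P(defective|defective moved) = 1/2
If working transferred: Urn II has 6 defective of 14, so P(defective|working moved) = 3/7
By total probability: P(defective) = 3/5*1/2 + 2/5*3/7 = 33/70

33/70


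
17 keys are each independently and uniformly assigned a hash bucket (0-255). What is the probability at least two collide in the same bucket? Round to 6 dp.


P(all different) = prod((256-i)/256 for i=0..16) = 0.580976
P(at least one match) = 1 - 0.580976 = 0.419024

0.419024


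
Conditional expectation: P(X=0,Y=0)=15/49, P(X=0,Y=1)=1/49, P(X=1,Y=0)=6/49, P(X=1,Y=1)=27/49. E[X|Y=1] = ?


P(Y=1) = 28/49
E[X|Y=1] = (0*1 + 1*27)/28 = 27/28

27/28


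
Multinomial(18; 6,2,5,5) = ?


18! = 6402373705728000
Denominator: 6!=720 * 2!=2 * 5!=120 * 5!=120
Coefficient = 6402373705728000 / 20736000 = 308756448

308756448


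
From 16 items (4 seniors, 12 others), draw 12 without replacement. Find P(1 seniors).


P(X=1) = C(4,1)*C(12,11) / C(16,12)
= 4*12 / 1820
= 48/1820 = 12/455

12/455


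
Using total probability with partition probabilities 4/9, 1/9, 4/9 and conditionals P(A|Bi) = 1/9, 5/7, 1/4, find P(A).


P(A) = P(A|B1)P(B1) + P(A|B2)P(B2) + P(A|B3)P(B3)
= 1/9*4/9 + 5/7*1/9 + 1/4*4/9
= 4/81 + 5/63 + 1/9 = 136/567

136/567


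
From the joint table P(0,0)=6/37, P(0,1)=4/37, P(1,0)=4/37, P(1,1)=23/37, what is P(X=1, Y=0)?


Read from table: P(X=1, Y=0) = 4/37

4/37


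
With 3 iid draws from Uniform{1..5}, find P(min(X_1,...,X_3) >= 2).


P(min >= 2) = P(all X_i >= 2) = (P(X_1 >= 2))^3
= (4/5)^3 = 64/125

64/125
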